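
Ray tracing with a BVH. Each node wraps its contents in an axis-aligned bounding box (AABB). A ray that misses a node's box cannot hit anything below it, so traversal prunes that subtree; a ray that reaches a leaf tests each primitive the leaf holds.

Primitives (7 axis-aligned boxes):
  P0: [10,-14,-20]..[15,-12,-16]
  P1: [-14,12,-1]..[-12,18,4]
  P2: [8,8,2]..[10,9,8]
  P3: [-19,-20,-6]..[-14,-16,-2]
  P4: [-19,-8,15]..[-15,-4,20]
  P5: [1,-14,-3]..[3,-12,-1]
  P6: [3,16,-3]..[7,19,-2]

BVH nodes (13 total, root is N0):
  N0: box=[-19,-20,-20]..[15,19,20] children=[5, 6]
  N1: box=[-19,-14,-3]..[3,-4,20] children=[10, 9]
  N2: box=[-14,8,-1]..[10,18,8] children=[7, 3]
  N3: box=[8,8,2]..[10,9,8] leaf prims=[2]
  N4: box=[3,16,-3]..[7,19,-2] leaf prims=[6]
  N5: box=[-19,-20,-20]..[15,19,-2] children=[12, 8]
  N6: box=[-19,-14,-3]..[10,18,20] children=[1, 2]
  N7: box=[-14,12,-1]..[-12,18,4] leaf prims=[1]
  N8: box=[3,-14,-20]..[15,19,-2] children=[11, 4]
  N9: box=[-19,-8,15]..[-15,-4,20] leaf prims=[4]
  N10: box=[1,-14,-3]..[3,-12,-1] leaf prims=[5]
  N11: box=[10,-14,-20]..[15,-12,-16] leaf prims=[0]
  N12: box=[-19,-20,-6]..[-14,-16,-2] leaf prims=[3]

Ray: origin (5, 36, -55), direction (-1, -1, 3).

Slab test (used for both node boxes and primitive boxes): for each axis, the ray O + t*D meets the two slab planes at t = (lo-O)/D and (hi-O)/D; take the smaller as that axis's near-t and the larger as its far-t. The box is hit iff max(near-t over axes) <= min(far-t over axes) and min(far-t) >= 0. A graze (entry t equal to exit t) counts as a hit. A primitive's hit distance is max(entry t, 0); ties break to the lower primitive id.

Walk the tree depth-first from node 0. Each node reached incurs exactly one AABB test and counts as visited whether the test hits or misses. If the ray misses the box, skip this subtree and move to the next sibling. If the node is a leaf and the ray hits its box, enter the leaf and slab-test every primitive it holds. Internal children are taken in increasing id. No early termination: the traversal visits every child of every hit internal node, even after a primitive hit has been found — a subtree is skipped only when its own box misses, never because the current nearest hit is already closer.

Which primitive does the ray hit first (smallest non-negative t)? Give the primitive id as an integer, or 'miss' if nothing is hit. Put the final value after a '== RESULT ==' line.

Walk:
N0 x:[-10,24] y:[17,56] z:[35/3,25] -> hit [17,24], descend [5, 6]
  N5 x:[-10,24] y:[17,56] z:[35/3,53/3] -> hit [17,53/3], descend [8, 12]
    N8 x:[-10,2] y:[17,50] z:[35/3,53/3] -> miss, prune
    N12 x:[19,24] y:[52,56] z:[49/3,53/3] -> miss, prune
  N6 x:[-5,24] y:[18,50] z:[52/3,25] -> hit [18,24], descend [1, 2]
    N1 x:[2,24] y:[40,50] z:[52/3,25] -> miss, prune
    N2 x:[-5,19] y:[18,28] z:[18,21] -> hit [18,19], descend [3, 7]
      N3 x:[-5,-3] y:[27,28] z:[19,21] -> miss, prune
      N7 x:[17,19] y:[18,24] z:[18,59/3] -> hit [18,19] leaf, test {P1@t=18}

order=[0, 5, 8, 12, 6, 1, 2, 3, 7]  |boxes|=9  |leaves|=1  hit=P1

== RESULT ==
1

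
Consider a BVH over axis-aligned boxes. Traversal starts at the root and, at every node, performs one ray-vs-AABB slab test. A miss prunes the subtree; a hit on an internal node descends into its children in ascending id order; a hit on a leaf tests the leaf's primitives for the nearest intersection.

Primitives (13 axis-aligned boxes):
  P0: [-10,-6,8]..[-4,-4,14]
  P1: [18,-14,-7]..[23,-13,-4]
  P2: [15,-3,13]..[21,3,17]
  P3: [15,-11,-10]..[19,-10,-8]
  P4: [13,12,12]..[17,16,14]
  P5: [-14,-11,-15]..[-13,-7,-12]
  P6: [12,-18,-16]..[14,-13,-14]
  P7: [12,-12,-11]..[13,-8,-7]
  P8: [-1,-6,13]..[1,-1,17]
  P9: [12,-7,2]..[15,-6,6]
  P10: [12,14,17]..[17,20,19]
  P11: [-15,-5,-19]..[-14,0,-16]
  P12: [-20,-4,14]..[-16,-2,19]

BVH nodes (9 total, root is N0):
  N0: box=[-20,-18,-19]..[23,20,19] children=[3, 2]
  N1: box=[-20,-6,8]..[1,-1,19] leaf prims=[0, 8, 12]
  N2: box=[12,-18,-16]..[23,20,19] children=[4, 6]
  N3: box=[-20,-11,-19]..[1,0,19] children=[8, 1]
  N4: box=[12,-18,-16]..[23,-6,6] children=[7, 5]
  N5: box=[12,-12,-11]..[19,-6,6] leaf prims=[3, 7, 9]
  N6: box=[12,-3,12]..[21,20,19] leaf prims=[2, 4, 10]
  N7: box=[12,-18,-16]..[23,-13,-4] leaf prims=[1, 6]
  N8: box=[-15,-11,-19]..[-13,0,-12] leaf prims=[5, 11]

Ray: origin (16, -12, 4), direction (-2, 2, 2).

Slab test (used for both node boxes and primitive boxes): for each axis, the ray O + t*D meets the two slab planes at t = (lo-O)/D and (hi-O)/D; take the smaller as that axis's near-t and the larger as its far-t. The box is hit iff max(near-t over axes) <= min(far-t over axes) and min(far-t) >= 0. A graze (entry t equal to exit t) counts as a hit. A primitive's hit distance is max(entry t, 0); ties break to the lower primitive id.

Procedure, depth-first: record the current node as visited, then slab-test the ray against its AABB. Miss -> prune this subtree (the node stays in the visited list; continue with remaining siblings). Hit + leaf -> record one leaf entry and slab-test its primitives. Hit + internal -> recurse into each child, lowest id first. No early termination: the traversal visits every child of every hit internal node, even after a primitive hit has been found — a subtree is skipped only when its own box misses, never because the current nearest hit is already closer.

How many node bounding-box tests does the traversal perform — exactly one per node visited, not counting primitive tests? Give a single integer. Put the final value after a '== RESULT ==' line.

Traverse from the root:
N0 x:[-7/2,18] y:[-3,16] z:[-23/2,15/2] -> hit [-3,15/2], descend [2, 3]
  N2 x:[-7/2,2] y:[-3,16] z:[-10,15/2] -> hit [-3,2], descend [4, 6]
    N4 x:[-7/2,2] y:[-3,3] z:[-10,1] -> hit [-3,1], descend [5, 7]
      N5 x:[-3/2,2] y:[0,3] z:[-15/2,1] -> hit [0,1] leaf, test {P3(miss), P7(miss), P9(miss)}
      N7 x:[-7/2,2] y:[-3,-1/2] z:[-10,-4] -> miss, prune
    N6 x:[-5/2,2] y:[9/2,16] z:[4,15/2] -> miss, prune
  N3 x:[15/2,18] y:[1/2,6] z:[-23/2,15/2] -> miss, prune

order=[0, 2, 4, 5, 7, 6, 3]  |boxes|=7  |leaves|=1  hit=miss

== RESULT ==
7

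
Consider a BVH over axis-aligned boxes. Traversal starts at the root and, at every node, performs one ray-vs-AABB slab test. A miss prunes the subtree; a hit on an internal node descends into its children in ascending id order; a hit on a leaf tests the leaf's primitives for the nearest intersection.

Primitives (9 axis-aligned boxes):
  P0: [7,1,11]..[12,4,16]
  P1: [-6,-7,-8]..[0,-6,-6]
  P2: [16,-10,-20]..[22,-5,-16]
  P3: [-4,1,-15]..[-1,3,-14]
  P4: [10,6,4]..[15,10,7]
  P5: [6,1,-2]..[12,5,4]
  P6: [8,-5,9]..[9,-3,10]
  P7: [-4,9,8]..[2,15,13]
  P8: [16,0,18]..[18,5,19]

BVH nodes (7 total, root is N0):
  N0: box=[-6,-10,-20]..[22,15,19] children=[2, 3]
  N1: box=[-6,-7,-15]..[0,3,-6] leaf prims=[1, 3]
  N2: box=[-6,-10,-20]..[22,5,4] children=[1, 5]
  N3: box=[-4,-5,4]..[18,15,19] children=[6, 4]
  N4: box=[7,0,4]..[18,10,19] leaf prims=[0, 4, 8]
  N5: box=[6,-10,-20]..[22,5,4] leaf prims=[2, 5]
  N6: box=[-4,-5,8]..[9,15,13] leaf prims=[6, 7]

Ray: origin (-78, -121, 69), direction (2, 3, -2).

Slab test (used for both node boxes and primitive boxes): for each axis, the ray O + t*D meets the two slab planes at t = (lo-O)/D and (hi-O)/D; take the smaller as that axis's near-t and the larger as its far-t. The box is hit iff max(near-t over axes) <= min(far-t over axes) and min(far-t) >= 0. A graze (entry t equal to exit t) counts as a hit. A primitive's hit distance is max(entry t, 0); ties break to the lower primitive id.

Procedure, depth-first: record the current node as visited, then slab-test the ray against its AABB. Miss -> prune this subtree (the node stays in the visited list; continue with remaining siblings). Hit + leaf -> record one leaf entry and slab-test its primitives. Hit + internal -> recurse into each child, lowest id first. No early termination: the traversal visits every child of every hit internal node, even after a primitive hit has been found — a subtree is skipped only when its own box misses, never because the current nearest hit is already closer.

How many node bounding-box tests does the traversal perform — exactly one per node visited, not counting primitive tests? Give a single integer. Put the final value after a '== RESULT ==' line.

Trace the traversal:
N0 x:[36,50] y:[37,136/3] z:[25,89/2] -> hit [37,89/2], descend [2, 3]
  N2 x:[36,50] y:[37,42] z:[65/2,89/2] -> hit [37,42], descend [1, 5]
    N1 x:[36,39] y:[38,124/3] z:[75/2,42] -> hit [38,39] leaf, test {P1@t=38, P3(miss)}
    N5 x:[42,50] y:[37,42] z:[65/2,89/2] -> hit [42,42] leaf, test {P2(miss), P5(miss)}
  N3 x:[37,48] y:[116/3,136/3] z:[25,65/2] -> miss, prune

Summary -> nodes [0, 2, 1, 5, 3]; box-tests=5; leaf-entries=2; first=P1

== RESULT ==
5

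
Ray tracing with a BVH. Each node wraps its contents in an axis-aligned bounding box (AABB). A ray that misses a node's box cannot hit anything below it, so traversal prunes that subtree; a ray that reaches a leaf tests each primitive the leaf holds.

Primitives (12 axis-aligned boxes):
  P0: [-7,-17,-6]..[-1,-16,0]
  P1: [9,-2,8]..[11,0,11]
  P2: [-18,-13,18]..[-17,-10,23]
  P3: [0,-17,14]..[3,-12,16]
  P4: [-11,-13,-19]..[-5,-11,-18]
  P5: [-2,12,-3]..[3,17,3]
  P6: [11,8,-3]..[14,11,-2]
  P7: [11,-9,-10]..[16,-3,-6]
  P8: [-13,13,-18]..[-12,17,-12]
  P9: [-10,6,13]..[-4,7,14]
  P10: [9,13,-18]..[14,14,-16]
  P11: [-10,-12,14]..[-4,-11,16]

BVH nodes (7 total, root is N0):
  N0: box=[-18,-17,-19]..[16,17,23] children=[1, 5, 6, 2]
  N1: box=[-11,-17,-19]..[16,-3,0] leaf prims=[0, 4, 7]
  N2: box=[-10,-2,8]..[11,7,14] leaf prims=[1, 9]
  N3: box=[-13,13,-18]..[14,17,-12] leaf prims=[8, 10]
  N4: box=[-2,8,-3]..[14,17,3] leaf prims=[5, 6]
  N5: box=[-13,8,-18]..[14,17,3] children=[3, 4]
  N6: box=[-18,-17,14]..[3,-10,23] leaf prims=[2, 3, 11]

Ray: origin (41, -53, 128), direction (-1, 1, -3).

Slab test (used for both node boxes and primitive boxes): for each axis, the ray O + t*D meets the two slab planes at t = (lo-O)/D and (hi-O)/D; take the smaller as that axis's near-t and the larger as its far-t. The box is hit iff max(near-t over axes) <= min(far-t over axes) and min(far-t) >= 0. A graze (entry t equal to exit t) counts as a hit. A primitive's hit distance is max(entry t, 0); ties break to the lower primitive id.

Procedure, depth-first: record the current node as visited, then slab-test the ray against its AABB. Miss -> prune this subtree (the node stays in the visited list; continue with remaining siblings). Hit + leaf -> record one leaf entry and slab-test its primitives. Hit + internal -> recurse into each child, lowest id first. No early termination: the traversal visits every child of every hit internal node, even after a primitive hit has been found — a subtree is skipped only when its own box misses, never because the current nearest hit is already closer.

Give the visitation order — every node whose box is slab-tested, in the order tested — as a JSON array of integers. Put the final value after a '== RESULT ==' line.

Walk:
N0 x:[25,59] y:[36,70] z:[35,49] -> hit [36,49], descend [1, 2, 5, 6]
  N1 x:[25,52] y:[36,50] z:[128/3,49] -> hit [128/3,49] leaf, test {P0(miss), P4(miss), P7(miss)}
  N2 x:[30,51] y:[51,60] z:[38,40] -> miss, prune
  N5 x:[27,54] y:[61,70] z:[125/3,146/3] -> miss, prune
  N6 x:[38,59] y:[36,43] z:[35,38] -> hit [38,38] leaf, test {P2(miss), P3@t=38, P11(miss)}

Summary -> nodes [0, 1, 2, 5, 6]; box-tests=5; leaf-entries=2; first=P3

== RESULT ==
[0, 1, 2, 5, 6]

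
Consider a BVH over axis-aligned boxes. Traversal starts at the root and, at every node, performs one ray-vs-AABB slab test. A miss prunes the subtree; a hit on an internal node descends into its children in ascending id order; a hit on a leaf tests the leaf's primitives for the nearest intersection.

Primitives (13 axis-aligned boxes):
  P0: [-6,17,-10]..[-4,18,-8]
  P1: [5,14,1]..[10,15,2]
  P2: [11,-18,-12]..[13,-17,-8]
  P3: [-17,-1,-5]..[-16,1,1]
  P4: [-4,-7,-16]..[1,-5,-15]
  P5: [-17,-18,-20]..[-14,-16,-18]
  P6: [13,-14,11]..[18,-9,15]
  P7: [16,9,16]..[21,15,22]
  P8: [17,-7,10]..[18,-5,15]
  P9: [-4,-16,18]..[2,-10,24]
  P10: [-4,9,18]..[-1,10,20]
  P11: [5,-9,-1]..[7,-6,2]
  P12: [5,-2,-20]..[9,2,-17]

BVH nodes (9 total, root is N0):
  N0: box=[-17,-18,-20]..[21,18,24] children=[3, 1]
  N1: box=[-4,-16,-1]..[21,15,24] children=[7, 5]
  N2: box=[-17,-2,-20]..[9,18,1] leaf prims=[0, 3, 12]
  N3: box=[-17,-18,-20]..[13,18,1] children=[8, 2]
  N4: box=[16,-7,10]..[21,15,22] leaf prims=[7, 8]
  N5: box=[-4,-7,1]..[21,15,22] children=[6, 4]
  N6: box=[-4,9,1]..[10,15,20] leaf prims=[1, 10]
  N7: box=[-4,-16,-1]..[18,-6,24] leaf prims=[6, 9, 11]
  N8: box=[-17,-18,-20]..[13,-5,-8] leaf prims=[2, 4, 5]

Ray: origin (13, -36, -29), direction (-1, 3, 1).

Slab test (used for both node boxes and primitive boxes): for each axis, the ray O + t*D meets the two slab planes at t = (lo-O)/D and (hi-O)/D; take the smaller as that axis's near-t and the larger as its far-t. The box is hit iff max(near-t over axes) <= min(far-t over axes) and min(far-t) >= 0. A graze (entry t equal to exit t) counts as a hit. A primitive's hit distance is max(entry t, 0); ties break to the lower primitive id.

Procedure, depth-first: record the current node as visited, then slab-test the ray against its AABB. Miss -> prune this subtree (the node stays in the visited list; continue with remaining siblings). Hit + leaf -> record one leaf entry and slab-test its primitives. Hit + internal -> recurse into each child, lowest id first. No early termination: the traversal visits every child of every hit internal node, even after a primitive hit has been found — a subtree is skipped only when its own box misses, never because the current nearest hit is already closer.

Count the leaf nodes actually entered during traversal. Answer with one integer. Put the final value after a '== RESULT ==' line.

Walk:
N0 x:[-8,30] y:[6,18] z:[9,53] -> hit [9,18], descend [1, 3]
  N1 x:[-8,17] y:[20/3,17] z:[28,53] -> miss, prune
  N3 x:[0,30] y:[6,18] z:[9,30] -> hit [9,18], descend [2, 8]
    N2 x:[4,30] y:[34/3,18] z:[9,30] -> hit [34/3,18] leaf, test {P0(miss), P3(miss), P12(miss)}
    N8 x:[0,30] y:[6,31/3] z:[9,21] -> hit [9,31/3] leaf, test {P2(miss), P4(miss), P5(miss)}

Visited [0, 1, 3, 2, 8]. Tests: 5 box, 2 leaf. Nearest: miss.

== RESULT ==
2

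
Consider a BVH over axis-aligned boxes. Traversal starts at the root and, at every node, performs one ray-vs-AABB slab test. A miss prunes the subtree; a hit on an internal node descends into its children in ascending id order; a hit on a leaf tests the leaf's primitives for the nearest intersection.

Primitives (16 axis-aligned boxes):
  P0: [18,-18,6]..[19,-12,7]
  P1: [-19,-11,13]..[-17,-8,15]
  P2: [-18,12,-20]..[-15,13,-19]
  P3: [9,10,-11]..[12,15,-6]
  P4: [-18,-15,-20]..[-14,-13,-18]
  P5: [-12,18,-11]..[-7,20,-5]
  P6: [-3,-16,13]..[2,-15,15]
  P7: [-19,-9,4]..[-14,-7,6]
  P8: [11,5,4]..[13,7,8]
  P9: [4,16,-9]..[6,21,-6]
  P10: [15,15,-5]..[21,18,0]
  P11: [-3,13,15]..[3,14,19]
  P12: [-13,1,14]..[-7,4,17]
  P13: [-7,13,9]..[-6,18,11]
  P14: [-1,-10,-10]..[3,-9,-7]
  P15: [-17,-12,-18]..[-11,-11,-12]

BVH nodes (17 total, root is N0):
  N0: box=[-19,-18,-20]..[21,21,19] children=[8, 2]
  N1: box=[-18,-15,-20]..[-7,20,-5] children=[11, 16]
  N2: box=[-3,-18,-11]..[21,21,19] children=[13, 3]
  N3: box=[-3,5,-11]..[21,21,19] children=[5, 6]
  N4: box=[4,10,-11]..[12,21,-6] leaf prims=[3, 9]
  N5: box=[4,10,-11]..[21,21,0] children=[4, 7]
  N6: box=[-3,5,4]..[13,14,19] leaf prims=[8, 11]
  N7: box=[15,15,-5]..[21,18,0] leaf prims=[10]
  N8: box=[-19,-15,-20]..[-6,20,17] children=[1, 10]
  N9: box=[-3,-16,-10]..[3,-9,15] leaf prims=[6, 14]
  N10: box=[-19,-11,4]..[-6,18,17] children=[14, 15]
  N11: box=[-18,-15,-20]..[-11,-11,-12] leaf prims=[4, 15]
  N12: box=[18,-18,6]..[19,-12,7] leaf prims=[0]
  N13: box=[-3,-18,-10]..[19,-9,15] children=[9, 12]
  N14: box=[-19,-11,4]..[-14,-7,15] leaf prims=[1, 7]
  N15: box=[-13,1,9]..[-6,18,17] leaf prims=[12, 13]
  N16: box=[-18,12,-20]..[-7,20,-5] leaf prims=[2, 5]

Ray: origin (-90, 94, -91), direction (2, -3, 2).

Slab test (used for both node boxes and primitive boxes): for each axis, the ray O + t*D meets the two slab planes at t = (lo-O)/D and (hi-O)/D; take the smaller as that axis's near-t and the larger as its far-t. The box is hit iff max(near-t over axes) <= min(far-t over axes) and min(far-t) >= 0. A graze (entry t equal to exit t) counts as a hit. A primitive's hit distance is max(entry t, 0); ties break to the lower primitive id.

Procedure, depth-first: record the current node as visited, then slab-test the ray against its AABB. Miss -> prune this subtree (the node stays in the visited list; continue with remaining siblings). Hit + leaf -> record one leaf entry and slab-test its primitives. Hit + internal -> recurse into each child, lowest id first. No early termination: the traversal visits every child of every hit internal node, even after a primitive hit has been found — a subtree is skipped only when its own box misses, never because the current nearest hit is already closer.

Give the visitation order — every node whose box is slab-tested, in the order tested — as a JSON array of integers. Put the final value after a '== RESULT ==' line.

Trace the traversal:
N0 x:[71/2,111/2] y:[73/3,112/3] z:[71/2,55] -> hit [71/2,112/3], descend [2, 8]
  N2 x:[87/2,111/2] y:[73/3,112/3] z:[40,55] -> miss, prune
  N8 x:[71/2,42] y:[74/3,109/3] z:[71/2,54] -> hit [71/2,109/3], descend [1, 10]
    N1 x:[36,83/2] y:[74/3,109/3] z:[71/2,43] -> hit [36,109/3], descend [11, 16]
      N11 x:[36,79/2] y:[35,109/3] z:[71/2,79/2] -> hit [36,109/3] leaf, test {P4@t=36, P15(miss)}
      N16 x:[36,83/2] y:[74/3,82/3] z:[71/2,43] -> miss, prune
    N10 x:[71/2,42] y:[76/3,35] z:[95/2,54] -> miss, prune

Summary -> nodes [0, 2, 8, 1, 11, 16, 10]; box-tests=7; leaf-entries=1; first=P4

== RESULT ==
[0, 2, 8, 1, 11, 16, 10]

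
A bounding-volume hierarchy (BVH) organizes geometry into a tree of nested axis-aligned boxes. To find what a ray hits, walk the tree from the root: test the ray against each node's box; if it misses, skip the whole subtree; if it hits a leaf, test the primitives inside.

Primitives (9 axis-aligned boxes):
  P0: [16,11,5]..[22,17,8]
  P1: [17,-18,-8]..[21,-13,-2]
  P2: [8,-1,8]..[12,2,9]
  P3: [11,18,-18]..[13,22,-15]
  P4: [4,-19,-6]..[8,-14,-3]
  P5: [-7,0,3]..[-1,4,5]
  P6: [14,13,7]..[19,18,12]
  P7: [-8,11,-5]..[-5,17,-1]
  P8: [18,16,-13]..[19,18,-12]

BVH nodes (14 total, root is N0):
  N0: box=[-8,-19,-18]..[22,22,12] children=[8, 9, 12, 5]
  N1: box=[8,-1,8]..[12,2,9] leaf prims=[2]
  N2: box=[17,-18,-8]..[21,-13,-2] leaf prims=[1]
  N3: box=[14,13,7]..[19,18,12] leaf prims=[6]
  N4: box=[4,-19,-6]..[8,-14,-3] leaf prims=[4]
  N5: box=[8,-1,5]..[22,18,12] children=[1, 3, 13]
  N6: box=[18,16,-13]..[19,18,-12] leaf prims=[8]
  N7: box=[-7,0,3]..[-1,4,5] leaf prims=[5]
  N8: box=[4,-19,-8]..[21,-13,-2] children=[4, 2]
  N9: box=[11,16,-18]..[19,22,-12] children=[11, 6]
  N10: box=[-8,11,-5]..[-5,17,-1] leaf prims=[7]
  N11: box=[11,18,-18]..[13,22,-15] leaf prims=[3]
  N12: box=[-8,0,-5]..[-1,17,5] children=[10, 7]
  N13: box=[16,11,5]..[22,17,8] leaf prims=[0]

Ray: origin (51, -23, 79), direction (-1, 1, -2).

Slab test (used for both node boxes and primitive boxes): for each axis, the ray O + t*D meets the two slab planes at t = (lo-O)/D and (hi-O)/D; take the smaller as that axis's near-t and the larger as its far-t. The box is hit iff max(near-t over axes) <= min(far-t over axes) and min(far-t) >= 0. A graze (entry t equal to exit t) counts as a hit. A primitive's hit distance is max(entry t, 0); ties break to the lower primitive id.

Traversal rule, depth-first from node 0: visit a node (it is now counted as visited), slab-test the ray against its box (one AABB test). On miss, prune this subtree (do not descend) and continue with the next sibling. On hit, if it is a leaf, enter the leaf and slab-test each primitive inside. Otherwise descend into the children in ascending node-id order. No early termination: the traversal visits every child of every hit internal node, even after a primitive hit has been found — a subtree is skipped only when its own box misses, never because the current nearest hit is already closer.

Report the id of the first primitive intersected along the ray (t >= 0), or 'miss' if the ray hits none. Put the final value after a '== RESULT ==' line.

Walk:
N0 x:[29,59] y:[4,45] z:[67/2,97/2] -> hit [67/2,45], descend [5, 8, 9, 12]
  N5 x:[29,43] y:[22,41] z:[67/2,37] -> hit [67/2,37], descend [1, 3, 13]
    N1 x:[39,43] y:[22,25] z:[35,71/2] -> miss, prune
    N3 x:[32,37] y:[36,41] z:[67/2,36] -> hit [36,36] leaf, test {P6@t=36}
    N13 x:[29,35] y:[34,40] z:[71/2,37] -> miss, prune
  N8 x:[30,47] y:[4,10] z:[81/2,87/2] -> miss, prune
  N9 x:[32,40] y:[39,45] z:[91/2,97/2] -> miss, prune
  N12 x:[52,59] y:[23,40] z:[37,42] -> miss, prune

8 AABB tests over nodes [0, 5, 1, 3, 13, 8, 9, 12]; 1 leaf entered; closest P6.

== RESULT ==
6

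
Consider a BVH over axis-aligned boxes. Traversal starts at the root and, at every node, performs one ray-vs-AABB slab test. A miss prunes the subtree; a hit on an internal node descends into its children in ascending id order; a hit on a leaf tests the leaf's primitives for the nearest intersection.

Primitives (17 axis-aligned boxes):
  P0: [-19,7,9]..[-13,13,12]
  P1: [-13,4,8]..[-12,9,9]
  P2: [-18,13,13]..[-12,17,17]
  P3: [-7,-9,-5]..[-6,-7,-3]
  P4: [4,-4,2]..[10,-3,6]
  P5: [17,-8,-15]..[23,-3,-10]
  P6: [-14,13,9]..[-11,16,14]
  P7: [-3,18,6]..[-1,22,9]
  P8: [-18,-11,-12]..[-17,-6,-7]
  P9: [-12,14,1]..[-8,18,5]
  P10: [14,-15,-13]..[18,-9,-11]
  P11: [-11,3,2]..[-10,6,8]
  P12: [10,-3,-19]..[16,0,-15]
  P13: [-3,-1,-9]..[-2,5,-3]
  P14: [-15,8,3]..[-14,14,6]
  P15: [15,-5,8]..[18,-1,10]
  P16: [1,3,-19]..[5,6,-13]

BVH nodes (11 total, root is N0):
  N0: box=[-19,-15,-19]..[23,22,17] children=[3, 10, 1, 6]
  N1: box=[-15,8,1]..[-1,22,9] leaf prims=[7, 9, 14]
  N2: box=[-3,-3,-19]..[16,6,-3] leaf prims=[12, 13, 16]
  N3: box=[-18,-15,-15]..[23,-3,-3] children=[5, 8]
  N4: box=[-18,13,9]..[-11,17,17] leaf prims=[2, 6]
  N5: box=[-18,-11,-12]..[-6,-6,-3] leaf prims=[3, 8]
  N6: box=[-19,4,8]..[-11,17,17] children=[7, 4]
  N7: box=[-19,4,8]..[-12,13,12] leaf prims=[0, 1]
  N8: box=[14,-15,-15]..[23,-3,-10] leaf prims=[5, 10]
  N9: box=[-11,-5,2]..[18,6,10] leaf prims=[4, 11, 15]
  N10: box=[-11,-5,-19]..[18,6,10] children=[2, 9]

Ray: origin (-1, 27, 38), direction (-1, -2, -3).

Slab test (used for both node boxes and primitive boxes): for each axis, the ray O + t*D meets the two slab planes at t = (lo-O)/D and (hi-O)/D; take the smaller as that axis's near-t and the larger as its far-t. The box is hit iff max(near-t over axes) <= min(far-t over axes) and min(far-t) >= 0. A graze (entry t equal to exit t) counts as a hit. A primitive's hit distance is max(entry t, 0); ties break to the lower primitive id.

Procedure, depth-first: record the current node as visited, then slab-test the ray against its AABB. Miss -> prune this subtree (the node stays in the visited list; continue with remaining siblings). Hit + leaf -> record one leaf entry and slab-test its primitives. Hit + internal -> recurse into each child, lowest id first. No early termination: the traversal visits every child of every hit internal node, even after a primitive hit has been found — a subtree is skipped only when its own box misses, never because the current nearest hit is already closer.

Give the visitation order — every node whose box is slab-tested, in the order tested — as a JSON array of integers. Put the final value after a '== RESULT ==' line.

Traverse from the root:
N0 x:[-24,18] y:[5/2,21] z:[7,19] -> hit [7,18], descend [1, 3, 6, 10]
  N1 x:[0,14] y:[5/2,19/2] z:[29/3,37/3] -> miss, prune
  N3 x:[-24,17] y:[15,21] z:[41/3,53/3] -> hit [15,17], descend [5, 8]
    N5 x:[5,17] y:[33/2,19] z:[41/3,50/3] -> hit [33/2,50/3] leaf, test {P3(miss), P8@t=33/2}
    N8 x:[-24,-15] y:[15,21] z:[16,53/3] -> miss, prune
  N6 x:[10,18] y:[5,23/2] z:[7,10] -> hit [10,10], descend [4, 7]
    N4 x:[10,17] y:[5,7] z:[7,29/3] -> miss, prune
    N7 x:[11,18] y:[7,23/2] z:[26/3,10] -> miss, prune
  N10 x:[-19,10] y:[21/2,16] z:[28/3,19] -> miss, prune

order=[0, 1, 3, 5, 8, 6, 4, 7, 10]  |boxes|=9  |leaves|=1  hit=P8

== RESULT ==
[0, 1, 3, 5, 8, 6, 4, 7, 10]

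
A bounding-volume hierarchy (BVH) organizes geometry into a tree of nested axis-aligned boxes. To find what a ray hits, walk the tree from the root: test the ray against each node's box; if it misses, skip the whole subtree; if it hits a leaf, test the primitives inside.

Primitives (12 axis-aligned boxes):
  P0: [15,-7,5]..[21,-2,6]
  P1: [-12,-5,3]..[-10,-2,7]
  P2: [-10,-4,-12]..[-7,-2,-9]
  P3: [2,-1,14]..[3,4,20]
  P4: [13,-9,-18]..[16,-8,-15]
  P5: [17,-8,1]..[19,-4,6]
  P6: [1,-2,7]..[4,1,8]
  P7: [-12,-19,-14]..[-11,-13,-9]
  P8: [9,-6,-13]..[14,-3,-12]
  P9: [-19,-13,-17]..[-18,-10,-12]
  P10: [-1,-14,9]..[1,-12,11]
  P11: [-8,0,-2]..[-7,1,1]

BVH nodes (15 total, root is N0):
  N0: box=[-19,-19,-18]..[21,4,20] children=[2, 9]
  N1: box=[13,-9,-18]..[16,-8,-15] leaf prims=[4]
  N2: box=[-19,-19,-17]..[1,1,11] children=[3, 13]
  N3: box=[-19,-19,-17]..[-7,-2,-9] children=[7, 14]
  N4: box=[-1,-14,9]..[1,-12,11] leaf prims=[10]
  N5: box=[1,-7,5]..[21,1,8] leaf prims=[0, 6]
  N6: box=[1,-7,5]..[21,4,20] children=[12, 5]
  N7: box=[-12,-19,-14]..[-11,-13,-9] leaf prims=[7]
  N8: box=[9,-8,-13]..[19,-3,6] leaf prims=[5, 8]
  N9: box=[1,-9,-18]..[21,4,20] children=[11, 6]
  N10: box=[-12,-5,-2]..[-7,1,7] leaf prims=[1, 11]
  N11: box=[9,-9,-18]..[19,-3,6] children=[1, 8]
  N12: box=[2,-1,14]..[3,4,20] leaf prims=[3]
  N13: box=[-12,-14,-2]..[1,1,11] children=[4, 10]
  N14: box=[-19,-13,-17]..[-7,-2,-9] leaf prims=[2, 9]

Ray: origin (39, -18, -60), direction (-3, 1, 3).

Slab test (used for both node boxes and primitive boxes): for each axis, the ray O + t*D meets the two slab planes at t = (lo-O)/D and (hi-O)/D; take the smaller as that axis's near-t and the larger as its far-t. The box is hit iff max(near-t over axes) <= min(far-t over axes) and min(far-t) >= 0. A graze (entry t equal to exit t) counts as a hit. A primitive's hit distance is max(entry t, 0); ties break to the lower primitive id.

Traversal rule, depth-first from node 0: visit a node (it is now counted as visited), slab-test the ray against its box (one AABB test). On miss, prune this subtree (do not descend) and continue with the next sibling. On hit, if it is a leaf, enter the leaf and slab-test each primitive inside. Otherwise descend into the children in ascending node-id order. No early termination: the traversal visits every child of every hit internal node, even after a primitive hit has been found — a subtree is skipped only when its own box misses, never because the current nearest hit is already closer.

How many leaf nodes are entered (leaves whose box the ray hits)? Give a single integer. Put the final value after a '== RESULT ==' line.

Trace the traversal:
N0 x:[6,58/3] y:[-1,22] z:[14,80/3] -> hit [14,58/3], descend [2, 9]
  N2 x:[38/3,58/3] y:[-1,19] z:[43/3,71/3] -> hit [43/3,19], descend [3, 13]
    N3 x:[46/3,58/3] y:[-1,16] z:[43/3,17] -> hit [46/3,16], descend [7, 14]
      N7 x:[50/3,17] y:[-1,5] z:[46/3,17] -> miss, prune
      N14 x:[46/3,58/3] y:[5,16] z:[43/3,17] -> hit [46/3,16] leaf, test {P2@t=16, P9(miss)}
    N13 x:[38/3,17] y:[4,19] z:[58/3,71/3] -> miss, prune
  N9 x:[6,38/3] y:[9,22] z:[14,80/3] -> miss, prune

7 AABB tests over nodes [0, 2, 3, 7, 14, 13, 9]; 1 leaf entered; closest P2.

== RESULT ==
1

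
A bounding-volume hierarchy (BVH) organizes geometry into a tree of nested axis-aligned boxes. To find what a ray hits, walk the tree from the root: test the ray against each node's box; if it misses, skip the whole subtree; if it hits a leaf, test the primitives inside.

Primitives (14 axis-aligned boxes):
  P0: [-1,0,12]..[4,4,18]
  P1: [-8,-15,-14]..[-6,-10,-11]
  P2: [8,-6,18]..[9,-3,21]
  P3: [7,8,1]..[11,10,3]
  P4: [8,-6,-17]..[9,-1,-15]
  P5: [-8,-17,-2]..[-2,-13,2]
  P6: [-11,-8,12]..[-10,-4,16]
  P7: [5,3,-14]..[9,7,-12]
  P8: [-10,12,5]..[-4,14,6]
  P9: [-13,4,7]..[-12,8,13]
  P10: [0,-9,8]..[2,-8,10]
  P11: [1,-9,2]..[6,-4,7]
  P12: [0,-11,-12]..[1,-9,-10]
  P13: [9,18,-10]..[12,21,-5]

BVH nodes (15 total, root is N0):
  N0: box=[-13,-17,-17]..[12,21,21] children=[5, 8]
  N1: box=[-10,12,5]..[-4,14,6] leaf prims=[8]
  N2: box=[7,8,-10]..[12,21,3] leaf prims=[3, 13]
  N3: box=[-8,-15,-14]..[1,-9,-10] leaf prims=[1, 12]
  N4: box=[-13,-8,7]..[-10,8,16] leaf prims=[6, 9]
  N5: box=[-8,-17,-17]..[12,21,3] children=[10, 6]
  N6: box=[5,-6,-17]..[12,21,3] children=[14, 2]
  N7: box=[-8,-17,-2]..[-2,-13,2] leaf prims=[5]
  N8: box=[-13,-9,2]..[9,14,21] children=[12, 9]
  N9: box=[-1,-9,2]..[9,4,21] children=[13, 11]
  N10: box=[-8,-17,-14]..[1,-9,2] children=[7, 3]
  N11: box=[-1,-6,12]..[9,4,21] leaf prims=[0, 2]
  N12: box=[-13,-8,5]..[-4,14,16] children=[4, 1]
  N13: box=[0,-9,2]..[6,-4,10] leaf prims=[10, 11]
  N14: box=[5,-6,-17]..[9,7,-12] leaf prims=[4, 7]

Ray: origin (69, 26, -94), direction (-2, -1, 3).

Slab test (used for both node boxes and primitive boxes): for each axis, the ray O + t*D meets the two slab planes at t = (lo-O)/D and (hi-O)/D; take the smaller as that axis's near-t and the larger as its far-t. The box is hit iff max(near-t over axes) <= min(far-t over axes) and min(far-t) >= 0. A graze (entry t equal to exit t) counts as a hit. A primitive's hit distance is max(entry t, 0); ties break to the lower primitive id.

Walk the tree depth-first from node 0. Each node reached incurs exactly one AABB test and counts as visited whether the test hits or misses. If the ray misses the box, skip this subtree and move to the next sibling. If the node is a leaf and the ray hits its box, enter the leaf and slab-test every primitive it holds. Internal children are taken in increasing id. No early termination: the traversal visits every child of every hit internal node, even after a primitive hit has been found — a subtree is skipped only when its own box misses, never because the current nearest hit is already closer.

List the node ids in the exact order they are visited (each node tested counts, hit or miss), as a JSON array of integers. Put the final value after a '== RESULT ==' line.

Walk:
N0 x:[57/2,41] y:[5,43] z:[77/3,115/3] -> hit [57/2,115/3], descend [5, 8]
  N5 x:[57/2,77/2] y:[5,43] z:[77/3,97/3] -> hit [57/2,97/3], descend [6, 10]
    N6 x:[57/2,32] y:[5,32] z:[77/3,97/3] -> hit [57/2,32], descend [2, 14]
      N2 x:[57/2,31] y:[5,18] z:[28,97/3] -> miss, prune
      N14 x:[30,32] y:[19,32] z:[77/3,82/3] -> miss, prune
    N10 x:[34,77/2] y:[35,43] z:[80/3,32] -> miss, prune
  N8 x:[30,41] y:[12,35] z:[32,115/3] -> hit [32,35], descend [9, 12]
    N9 x:[30,35] y:[22,35] z:[32,115/3] -> hit [32,35], descend [11, 13]
      N11 x:[30,35] y:[22,32] z:[106/3,115/3] -> miss, prune
      N13 x:[63/2,69/2] y:[30,35] z:[32,104/3] -> hit [32,69/2] leaf, test {P10@t=34, P11@t=32}
    N12 x:[73/2,41] y:[12,34] z:[33,110/3] -> miss, prune

Summary -> nodes [0, 5, 6, 2, 14, 10, 8, 9, 11, 13, 12]; box-tests=11; leaf-entries=1; first=P11

== RESULT ==
[0, 5, 6, 2, 14, 10, 8, 9, 11, 13, 12]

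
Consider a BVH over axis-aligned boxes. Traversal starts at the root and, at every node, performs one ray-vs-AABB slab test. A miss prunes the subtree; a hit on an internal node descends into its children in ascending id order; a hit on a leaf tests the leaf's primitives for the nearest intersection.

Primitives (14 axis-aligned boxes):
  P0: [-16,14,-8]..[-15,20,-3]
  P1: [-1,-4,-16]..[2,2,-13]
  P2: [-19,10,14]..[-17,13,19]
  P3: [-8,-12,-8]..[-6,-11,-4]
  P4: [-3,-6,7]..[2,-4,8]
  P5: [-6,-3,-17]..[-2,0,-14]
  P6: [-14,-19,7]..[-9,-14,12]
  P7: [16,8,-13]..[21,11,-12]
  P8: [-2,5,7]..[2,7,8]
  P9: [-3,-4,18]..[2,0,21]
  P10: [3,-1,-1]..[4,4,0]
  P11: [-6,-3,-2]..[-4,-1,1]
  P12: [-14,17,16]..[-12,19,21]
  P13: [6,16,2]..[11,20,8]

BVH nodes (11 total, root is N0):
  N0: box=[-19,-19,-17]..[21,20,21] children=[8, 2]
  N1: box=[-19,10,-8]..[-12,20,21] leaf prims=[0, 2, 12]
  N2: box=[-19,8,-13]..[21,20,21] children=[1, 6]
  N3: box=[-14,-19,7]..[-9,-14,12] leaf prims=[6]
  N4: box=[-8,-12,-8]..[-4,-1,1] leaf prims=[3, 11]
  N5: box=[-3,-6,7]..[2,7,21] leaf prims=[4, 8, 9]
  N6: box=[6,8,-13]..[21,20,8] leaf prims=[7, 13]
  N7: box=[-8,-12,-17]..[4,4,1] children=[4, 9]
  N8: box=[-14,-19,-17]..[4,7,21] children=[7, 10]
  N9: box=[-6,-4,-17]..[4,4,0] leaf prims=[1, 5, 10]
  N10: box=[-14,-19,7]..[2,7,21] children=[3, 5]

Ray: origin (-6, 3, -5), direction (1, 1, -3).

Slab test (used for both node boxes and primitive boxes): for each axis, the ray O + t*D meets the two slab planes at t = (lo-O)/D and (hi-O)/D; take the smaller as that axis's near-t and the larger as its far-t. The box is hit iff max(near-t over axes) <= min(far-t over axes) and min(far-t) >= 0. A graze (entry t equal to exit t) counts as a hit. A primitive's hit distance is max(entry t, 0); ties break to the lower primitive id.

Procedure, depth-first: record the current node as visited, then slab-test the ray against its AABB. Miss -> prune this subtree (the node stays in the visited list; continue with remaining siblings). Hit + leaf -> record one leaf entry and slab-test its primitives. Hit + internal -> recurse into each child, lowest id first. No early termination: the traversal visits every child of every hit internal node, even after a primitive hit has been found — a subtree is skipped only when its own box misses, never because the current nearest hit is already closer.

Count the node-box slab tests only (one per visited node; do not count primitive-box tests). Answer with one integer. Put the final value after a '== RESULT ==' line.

Walk:
N0 x:[-13,27] y:[-22,17] z:[-26/3,4] -> hit [-26/3,4], descend [2, 8]
  N2 x:[-13,27] y:[5,17] z:[-26/3,8/3] -> miss, prune
  N8 x:[-8,10] y:[-22,4] z:[-26/3,4] -> hit [-8,4], descend [7, 10]
    N7 x:[-2,10] y:[-15,1] z:[-2,4] -> hit [-2,1], descend [4, 9]
      N4 x:[-2,2] y:[-15,-4] z:[-2,1] -> miss, prune
      N9 x:[0,10] y:[-7,1] z:[-5/3,4] -> hit [0,1] leaf, test {P1(miss), P5(miss), P10(miss)}
    N10 x:[-8,8] y:[-22,4] z:[-26/3,-4] -> miss, prune

Summary -> nodes [0, 2, 8, 7, 4, 9, 10]; box-tests=7; leaf-entries=1; first=miss

== RESULT ==
7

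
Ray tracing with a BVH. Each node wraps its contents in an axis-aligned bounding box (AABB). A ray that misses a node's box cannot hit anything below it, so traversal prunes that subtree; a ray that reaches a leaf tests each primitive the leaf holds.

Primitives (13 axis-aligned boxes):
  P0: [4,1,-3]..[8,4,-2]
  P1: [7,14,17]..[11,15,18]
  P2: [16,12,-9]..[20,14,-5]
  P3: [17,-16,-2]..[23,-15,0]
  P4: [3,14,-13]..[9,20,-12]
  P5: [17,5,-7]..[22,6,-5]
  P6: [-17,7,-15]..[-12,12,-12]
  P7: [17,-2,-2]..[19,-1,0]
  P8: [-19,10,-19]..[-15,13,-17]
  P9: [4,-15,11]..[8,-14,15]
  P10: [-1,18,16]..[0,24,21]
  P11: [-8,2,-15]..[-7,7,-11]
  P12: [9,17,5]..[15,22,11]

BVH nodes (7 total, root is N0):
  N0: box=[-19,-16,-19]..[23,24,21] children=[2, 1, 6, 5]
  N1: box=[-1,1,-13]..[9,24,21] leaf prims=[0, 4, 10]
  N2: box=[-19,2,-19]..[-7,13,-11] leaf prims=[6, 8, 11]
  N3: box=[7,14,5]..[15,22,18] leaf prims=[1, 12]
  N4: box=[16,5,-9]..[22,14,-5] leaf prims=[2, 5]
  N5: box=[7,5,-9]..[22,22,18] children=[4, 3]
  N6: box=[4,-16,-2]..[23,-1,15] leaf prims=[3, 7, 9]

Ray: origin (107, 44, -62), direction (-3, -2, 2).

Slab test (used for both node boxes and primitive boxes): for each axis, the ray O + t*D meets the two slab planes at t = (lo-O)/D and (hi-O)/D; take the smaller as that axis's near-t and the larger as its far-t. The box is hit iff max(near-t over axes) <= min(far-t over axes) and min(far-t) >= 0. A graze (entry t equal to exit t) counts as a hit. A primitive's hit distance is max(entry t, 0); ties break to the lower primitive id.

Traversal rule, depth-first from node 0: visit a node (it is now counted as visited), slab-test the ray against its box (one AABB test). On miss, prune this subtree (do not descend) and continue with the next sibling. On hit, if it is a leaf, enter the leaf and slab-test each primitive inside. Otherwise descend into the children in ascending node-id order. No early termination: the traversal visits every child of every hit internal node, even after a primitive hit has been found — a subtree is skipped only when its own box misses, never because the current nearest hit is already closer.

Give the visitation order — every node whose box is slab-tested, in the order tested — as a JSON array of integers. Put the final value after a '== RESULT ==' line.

Walk:
N0 x:[28,42] y:[10,30] z:[43/2,83/2] -> hit [28,30], descend [1, 2, 5, 6]
  N1 x:[98/3,36] y:[10,43/2] z:[49/2,83/2] -> miss, prune
  N2 x:[38,42] y:[31/2,21] z:[43/2,51/2] -> miss, prune
  N5 x:[85/3,100/3] y:[11,39/2] z:[53/2,40] -> miss, prune
  N6 x:[28,103/3] y:[45/2,30] z:[30,77/2] -> hit [30,30] leaf, test {P3@t=30, P7(miss), P9(miss)}

order=[0, 1, 2, 5, 6]  |boxes|=5  |leaves|=1  hit=P3

== RESULT ==
[0, 1, 2, 5, 6]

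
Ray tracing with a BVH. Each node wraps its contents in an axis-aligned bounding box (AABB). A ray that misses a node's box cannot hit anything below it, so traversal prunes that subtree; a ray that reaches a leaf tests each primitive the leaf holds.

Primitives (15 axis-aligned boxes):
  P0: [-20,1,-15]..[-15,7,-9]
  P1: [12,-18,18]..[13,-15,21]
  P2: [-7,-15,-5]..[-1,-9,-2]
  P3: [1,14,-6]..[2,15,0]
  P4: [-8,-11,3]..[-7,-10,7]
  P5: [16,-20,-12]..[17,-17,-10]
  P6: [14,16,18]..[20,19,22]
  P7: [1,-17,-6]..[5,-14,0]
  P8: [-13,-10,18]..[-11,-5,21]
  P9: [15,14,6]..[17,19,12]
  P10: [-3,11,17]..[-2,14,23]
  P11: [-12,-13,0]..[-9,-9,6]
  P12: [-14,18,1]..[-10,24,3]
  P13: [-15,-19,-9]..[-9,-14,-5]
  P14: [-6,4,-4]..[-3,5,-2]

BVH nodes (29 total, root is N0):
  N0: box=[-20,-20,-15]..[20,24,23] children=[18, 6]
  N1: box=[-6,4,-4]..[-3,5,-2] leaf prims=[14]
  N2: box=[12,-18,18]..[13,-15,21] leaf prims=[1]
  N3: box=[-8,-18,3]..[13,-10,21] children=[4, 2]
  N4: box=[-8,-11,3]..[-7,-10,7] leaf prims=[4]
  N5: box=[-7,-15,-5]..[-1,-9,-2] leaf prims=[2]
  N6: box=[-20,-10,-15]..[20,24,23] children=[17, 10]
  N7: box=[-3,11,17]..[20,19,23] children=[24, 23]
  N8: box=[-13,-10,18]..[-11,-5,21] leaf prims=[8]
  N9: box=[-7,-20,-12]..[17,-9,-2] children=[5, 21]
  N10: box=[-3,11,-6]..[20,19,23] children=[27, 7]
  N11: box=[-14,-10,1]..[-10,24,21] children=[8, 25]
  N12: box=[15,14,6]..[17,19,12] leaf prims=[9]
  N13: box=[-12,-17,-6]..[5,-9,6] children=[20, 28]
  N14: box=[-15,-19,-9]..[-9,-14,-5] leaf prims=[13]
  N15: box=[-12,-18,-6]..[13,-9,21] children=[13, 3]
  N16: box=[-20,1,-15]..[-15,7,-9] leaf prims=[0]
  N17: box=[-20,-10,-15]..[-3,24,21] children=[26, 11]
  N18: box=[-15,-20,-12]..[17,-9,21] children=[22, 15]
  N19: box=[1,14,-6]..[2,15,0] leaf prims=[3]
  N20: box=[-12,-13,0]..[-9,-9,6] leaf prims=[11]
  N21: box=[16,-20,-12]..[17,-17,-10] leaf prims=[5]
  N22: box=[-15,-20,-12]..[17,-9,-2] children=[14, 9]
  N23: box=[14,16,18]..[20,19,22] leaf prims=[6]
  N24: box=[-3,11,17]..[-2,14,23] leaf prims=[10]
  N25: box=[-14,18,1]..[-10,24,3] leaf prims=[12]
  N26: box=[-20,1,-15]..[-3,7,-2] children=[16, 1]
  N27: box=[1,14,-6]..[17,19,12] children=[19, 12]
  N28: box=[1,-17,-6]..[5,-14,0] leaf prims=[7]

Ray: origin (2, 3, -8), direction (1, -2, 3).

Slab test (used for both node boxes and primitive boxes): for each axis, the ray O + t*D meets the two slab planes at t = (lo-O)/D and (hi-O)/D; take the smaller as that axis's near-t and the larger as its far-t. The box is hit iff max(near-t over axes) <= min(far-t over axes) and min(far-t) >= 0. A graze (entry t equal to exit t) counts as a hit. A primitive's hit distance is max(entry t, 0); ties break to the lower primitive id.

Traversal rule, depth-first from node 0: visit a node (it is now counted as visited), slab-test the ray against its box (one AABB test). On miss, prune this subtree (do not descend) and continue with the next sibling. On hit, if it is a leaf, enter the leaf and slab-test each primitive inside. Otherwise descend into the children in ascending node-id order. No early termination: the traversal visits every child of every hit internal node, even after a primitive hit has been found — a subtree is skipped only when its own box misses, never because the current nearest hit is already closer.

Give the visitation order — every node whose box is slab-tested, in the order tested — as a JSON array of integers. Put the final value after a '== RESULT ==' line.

Trace the traversal:
N0 x:[-22,18] y:[-21/2,23/2] z:[-7/3,31/3] -> hit [-7/3,31/3], descend [6, 18]
  N6 x:[-22,18] y:[-21/2,13/2] z:[-7/3,31/3] -> hit [-7/3,13/2], descend [10, 17]
    N10 x:[-5,18] y:[-8,-4] z:[2/3,31/3] -> miss, prune
    N17 x:[-22,-5] y:[-21/2,13/2] z:[-7/3,29/3] -> miss, prune
  N18 x:[-17,15] y:[6,23/2] z:[-4/3,29/3] -> hit [6,29/3], descend [15, 22]
    N15 x:[-14,11] y:[6,21/2] z:[2/3,29/3] -> hit [6,29/3], descend [3, 13]
      N3 x:[-10,11] y:[13/2,21/2] z:[11/3,29/3] -> hit [13/2,29/3], descend [2, 4]
        N2 x:[10,11] y:[9,21/2] z:[26/3,29/3] -> miss, prune
        N4 x:[-10,-9] y:[13/2,7] z:[11/3,5] -> miss, prune
      N13 x:[-14,3] y:[6,10] z:[2/3,14/3] -> miss, prune
    N22 x:[-17,15] y:[6,23/2] z:[-4/3,2] -> miss, prune

order=[0, 6, 10, 17, 18, 15, 3, 2, 4, 13, 22]  |boxes|=11  |leaves|=0  hit=miss

== RESULT ==
[0, 6, 10, 17, 18, 15, 3, 2, 4, 13, 22]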